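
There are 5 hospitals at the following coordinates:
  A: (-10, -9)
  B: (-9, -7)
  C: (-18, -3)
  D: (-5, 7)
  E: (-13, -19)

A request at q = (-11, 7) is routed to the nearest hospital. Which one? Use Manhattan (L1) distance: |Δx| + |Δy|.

D

d(q,A) = |-11−(-10)| + |7−(-9)| = 1 + 16 = 17
d(q,B) = |-11−(-9)| + |7−(-7)| = 2 + 14 = 16
d(q,C) = |-11−(-18)| + |7−(-3)| = 7 + 10 = 17
d(q,D) = |-11−(-5)| + |7−7| = 6 + 0 = 6
d(q,E) = |-11−(-13)| + |7−(-19)| = 2 + 26 = 28
Minimum is at D.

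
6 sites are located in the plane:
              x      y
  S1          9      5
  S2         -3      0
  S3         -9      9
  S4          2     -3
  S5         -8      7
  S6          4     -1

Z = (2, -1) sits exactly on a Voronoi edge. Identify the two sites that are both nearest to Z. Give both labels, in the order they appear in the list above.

Squared distances from Z to each site:
|ZS1|² = (2−9)² + (-1−5)² = 49 + 36 = 85
|ZS2|² = (2−(-3))² + (-1−0)² = 25 + 1 = 26
|ZS3|² = (2−(-9))² + (-1−9)² = 121 + 100 = 221
|ZS4|² = (2−2)² + (-1−(-3))² = 0 + 4 = 4
|ZS5|² = (2−(-8))² + (-1−7)² = 100 + 64 = 164
|ZS6|² = (2−4)² + (-1−(-1))² = 4 + 0 = 4
Z is equidistant from S4 and S6 (both at squared distance 4), and every other site is strictly farther — so Z lies on the S4–S6 Voronoi edge.

S4 and S6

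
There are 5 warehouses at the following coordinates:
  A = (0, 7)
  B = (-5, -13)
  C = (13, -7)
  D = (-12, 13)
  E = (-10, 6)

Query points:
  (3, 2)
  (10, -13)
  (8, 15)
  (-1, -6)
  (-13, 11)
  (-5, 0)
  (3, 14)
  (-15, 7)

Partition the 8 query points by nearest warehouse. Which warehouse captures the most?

(3, 2) — d² to each: A:34, B:289, C:181, D:346, E:185 → nearest is A
(10, -13) — d² to each: A:500, B:225, C:45, D:1160, E:761 → nearest is C
(8, 15) — d² to each: A:128, B:953, C:509, D:404, E:405 → nearest is A
(-1, -6) — d² to each: A:170, B:65, C:197, D:482, E:225 → nearest is B
(-13, 11) — d² to each: A:185, B:640, C:1000, D:5, E:34 → nearest is D
(-5, 0) — d² to each: A:74, B:169, C:373, D:218, E:61 → nearest is E
(3, 14) — d² to each: A:58, B:793, C:541, D:226, E:233 → nearest is A
(-15, 7) — d² to each: A:225, B:500, C:980, D:45, E:26 → nearest is E
Tally — A:3, B:1, C:1, D:1, E:2. A captures the most (3).

A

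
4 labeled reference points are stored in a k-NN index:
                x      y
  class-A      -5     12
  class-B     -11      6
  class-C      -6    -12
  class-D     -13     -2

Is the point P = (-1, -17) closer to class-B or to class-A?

Compare squared distances:
d²(P, class-B) = (-1−(-11))² + (-17−6)² = 100 + 529 = 629
d²(P, class-A) = (-1−(-5))² + (-17−12)² = 16 + 841 = 857
629 < 857, so class-B is closer.

class-B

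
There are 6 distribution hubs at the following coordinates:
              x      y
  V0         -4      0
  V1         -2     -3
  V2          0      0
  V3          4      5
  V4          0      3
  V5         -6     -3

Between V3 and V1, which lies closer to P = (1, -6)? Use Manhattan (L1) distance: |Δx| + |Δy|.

V1

d(P,V3) = |1−4| + |-6−5| = 3 + 11 = 14
d(P,V1) = |1−(-2)| + |-6−(-3)| = 3 + 3 = 6
14 > 6, so V1 is closer.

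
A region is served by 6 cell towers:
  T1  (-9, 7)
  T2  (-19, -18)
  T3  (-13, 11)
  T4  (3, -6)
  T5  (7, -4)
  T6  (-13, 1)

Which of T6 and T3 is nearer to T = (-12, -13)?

Compare squared distances:
|TT6|² = (-12−(-13))² + (-13−1)² = 1 + 196 = 197
|TT3|² = (-12−(-13))² + (-13−11)² = 1 + 576 = 577
197 < 577, so T6 is closer.

T6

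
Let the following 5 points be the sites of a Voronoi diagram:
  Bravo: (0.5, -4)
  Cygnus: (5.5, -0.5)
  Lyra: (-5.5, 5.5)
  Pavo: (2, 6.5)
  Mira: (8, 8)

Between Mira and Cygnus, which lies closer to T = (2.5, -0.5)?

Cygnus

Compare squared distances:
d²(T, Mira) = (2.5−8)² + (-0.5−8)² = 30.25 + 72.25 = 102.5
d²(T, Cygnus) = (2.5−5.5)² + (-0.5−(-0.5))² = 9 + 0 = 9
102.5 > 9, so Cygnus is closer.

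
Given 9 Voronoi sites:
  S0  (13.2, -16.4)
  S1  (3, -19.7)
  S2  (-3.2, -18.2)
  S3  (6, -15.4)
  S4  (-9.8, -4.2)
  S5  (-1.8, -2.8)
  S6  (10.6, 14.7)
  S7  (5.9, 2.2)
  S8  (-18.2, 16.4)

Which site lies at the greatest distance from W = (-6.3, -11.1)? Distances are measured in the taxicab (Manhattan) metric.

S6

d(W,S0) = 19.5 + 5.3 = 24.8
d(W,S1) = 9.3 + 8.6 = 17.9
d(W,S2) = 3.1 + 7.1 = 10.2
d(W,S3) = 12.3 + 4.3 = 16.6
d(W,S4) = 3.5 + 6.9 = 10.4
d(W,S5) = 4.5 + 8.3 = 12.8
d(W,S6) = 16.9 + 25.8 = 42.7
d(W,S7) = 12.2 + 13.3 = 25.5
d(W,S8) = 11.9 + 27.5 = 39.4
The largest is to S6.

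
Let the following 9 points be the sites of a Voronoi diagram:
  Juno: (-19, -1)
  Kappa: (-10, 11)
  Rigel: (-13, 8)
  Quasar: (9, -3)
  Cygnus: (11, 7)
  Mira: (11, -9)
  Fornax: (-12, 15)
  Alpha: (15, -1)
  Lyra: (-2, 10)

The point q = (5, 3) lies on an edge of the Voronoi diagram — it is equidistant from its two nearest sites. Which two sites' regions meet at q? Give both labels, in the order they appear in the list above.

Quasar and Cygnus

Squared distances from q to each site:
d²(q, Juno) = (5−(-19))² + (3−(-1))² = 576 + 16 = 592
d²(q, Kappa) = (5−(-10))² + (3−11)² = 225 + 64 = 289
d²(q, Rigel) = (5−(-13))² + (3−8)² = 324 + 25 = 349
d²(q, Quasar) = (5−9)² + (3−(-3))² = 16 + 36 = 52
d²(q, Cygnus) = (5−11)² + (3−7)² = 36 + 16 = 52
d²(q, Mira) = (5−11)² + (3−(-9))² = 36 + 144 = 180
d²(q, Fornax) = (5−(-12))² + (3−15)² = 289 + 144 = 433
d²(q, Alpha) = (5−15)² + (3−(-1))² = 100 + 16 = 116
d²(q, Lyra) = (5−(-2))² + (3−10)² = 49 + 49 = 98
q is equidistant from Quasar and Cygnus (both at squared distance 52), and every other site is strictly farther — so q lies on the Quasar–Cygnus Voronoi edge.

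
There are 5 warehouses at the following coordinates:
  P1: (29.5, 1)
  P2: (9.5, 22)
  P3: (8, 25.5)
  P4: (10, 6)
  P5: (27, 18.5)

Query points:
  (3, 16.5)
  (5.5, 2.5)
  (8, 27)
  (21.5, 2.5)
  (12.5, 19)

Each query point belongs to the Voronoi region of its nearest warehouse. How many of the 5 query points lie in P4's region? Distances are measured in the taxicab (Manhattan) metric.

1

(3, 16.5) — d to each: P1:42, P2:12, P3:14, P4:17.5, P5:26 → nearest is P2
(5.5, 2.5) — d to each: P1:25.5, P2:23.5, P3:25.5, P4:8, P5:37.5 → nearest is P4
(8, 27) — d to each: P1:47.5, P2:6.5, P3:1.5, P4:23, P5:27.5 → nearest is P3
(21.5, 2.5) — d to each: P1:9.5, P2:31.5, P3:36.5, P4:15, P5:21.5 → nearest is P1
(12.5, 19) — d to each: P1:35, P2:6, P3:11, P4:15.5, P5:15 → nearest is P2
1 of the 5 points has P4 as nearest.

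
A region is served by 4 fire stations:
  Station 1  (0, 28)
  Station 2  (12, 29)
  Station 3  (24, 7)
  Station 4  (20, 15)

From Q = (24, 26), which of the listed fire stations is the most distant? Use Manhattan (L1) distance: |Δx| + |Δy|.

Station 1

d(Q, Station 1) = |24−0| + |26−28| = 24 + 2 = 26
d(Q, Station 2) = |24−12| + |26−29| = 12 + 3 = 15
d(Q, Station 3) = |24−24| + |26−7| = 0 + 19 = 19
d(Q, Station 4) = |24−20| + |26−15| = 4 + 11 = 15
The largest is to Station 1.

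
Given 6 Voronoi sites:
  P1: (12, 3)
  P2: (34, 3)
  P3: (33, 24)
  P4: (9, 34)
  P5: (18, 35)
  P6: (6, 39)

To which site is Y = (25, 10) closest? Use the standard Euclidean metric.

Since √ is increasing, it suffices to compare squared distances:
|YP1|² = (25−12)² + (10−3)² = 169 + 49 = 218
|YP2|² = (25−34)² + (10−3)² = 81 + 49 = 130
|YP3|² = (25−33)² + (10−24)² = 64 + 196 = 260
|YP4|² = (25−9)² + (10−34)² = 256 + 576 = 832
|YP5|² = (25−18)² + (10−35)² = 49 + 625 = 674
|YP6|² = (25−6)² + (10−39)² = 361 + 841 = 1202
The smallest is to P2, so Y lies in the Voronoi region of P2.

P2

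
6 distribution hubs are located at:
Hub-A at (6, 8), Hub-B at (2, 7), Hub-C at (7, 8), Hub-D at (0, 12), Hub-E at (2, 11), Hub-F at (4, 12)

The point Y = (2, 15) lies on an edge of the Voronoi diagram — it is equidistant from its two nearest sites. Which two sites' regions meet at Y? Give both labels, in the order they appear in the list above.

Hub-D and Hub-F

Squared distances from Y to each site:
d²(Y, Hub-A) = (2−6)² + (15−8)² = 16 + 49 = 65
d²(Y, Hub-B) = (2−2)² + (15−7)² = 0 + 64 = 64
d²(Y, Hub-C) = (2−7)² + (15−8)² = 25 + 49 = 74
d²(Y, Hub-D) = (2−0)² + (15−12)² = 4 + 9 = 13
d²(Y, Hub-E) = (2−2)² + (15−11)² = 0 + 16 = 16
d²(Y, Hub-F) = (2−4)² + (15−12)² = 4 + 9 = 13
Y is equidistant from Hub-D and Hub-F (both at squared distance 13), and every other site is strictly farther — so Y lies on the Hub-D–Hub-F Voronoi edge.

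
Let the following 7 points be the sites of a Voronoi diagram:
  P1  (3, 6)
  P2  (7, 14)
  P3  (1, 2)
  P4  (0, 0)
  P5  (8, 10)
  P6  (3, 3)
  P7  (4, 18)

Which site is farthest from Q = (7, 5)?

P7

Since √ is increasing, it suffices to compare squared distances:
|QP1|² = (7−3)² + (5−6)² = 16 + 1 = 17
|QP2|² = (7−7)² + (5−14)² = 0 + 81 = 81
|QP3|² = (7−1)² + (5−2)² = 36 + 9 = 45
|QP4|² = (7−0)² + (5−0)² = 49 + 25 = 74
|QP5|² = (7−8)² + (5−10)² = 1 + 25 = 26
|QP6|² = (7−3)² + (5−3)² = 16 + 4 = 20
|QP7|² = (7−4)² + (5−18)² = 9 + 169 = 178
The largest is to P7.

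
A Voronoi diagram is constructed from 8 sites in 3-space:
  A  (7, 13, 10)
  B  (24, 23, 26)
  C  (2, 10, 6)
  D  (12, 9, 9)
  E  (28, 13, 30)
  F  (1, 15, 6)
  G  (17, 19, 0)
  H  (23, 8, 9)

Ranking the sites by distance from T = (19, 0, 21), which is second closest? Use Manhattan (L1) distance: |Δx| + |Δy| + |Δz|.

D

d(T,A) = |19−7| + |0−13| + |21−10| = 12 + 13 + 11 = 36
d(T,B) = |19−24| + |0−23| + |21−26| = 5 + 23 + 5 = 33
d(T,C) = |19−2| + |0−10| + |21−6| = 17 + 10 + 15 = 42
d(T,D) = |19−12| + |0−9| + |21−9| = 7 + 9 + 12 = 28
d(T,E) = |19−28| + |0−13| + |21−30| = 9 + 13 + 9 = 31
d(T,F) = |19−1| + |0−15| + |21−6| = 18 + 15 + 15 = 48
d(T,G) = |19−17| + |0−19| + |21−0| = 2 + 19 + 21 = 42
d(T,H) = |19−23| + |0−8| + |21−9| = 4 + 8 + 12 = 24
Sorted ascending: H, D, E, … — the second-nearest is D.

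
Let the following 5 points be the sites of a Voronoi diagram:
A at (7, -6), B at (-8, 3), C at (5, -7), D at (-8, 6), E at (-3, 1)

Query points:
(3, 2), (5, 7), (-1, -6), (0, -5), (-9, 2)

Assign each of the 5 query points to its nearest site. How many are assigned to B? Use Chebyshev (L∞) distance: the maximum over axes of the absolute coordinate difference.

1

(3, 2) — d to each: A:8, B:11, C:9, D:11, E:6 → nearest is E
(5, 7) — d to each: A:13, B:13, C:14, D:13, E:8 → nearest is E
(-1, -6) — d to each: A:8, B:9, C:6, D:12, E:7 → nearest is C
(0, -5) — d to each: A:7, B:8, C:5, D:11, E:6 → nearest is C
(-9, 2) — d to each: A:16, B:1, C:14, D:4, E:6 → nearest is B
1 of the 5 points has B as nearest.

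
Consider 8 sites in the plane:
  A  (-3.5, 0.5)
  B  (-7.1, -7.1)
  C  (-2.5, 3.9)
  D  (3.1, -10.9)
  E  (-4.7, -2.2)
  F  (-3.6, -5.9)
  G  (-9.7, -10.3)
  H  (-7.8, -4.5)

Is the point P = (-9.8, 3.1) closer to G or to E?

E

Compare squared distances:
|PG|² = (-9.8−(-9.7))² + (3.1−(-10.3))² = 0.01 + 179.56 = 179.57
|PE|² = (-9.8−(-4.7))² + (3.1−(-2.2))² = 26.01 + 28.09 = 54.1
179.57 > 54.1, so E is closer.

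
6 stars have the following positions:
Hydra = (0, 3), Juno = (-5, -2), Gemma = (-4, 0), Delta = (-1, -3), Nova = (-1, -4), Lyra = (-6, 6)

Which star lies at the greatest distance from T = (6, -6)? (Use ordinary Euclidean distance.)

Squared Euclidean distances:
d²(T, Hydra) = 36 + 81 = 117
d²(T, Juno) = 121 + 16 = 137
d²(T, Gemma) = 100 + 36 = 136
d²(T, Delta) = 49 + 9 = 58
d²(T, Nova) = 49 + 4 = 53
d²(T, Lyra) = 144 + 144 = 288
The largest is to Lyra.

Lyra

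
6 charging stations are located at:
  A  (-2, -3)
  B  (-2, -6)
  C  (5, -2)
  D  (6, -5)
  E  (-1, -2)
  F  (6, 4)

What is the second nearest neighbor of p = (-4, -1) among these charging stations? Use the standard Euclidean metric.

Squared Euclidean distances:
|pA|² = (-4−(-2))² + (-1−(-3))² = 4 + 4 = 8
|pB|² = (-4−(-2))² + (-1−(-6))² = 4 + 25 = 29
|pC|² = (-4−5)² + (-1−(-2))² = 81 + 1 = 82
|pD|² = (-4−6)² + (-1−(-5))² = 100 + 16 = 116
|pE|² = (-4−(-1))² + (-1−(-2))² = 9 + 1 = 10
|pF|² = (-4−6)² + (-1−4)² = 100 + 25 = 125
Sorted ascending: A, E, B, … — the second-nearest is E.

E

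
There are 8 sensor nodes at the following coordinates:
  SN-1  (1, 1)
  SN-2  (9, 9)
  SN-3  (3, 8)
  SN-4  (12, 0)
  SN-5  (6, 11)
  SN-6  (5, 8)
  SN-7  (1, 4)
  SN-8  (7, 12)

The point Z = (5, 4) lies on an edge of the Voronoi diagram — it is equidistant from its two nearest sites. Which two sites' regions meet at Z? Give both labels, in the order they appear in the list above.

SN-6 and SN-7

Squared distances from Z to each site:
d²(Z, SN-1) = 16 + 9 = 25
d²(Z, SN-2) = 16 + 25 = 41
d²(Z, SN-3) = 4 + 16 = 20
d²(Z, SN-4) = 49 + 16 = 65
d²(Z, SN-5) = 1 + 49 = 50
d²(Z, SN-6) = 0 + 16 = 16
d²(Z, SN-7) = 16 + 0 = 16
d²(Z, SN-8) = 4 + 64 = 68
Z is equidistant from SN-6 and SN-7 (both at squared distance 16), and every other site is strictly farther — so Z lies on the SN-6–SN-7 Voronoi edge.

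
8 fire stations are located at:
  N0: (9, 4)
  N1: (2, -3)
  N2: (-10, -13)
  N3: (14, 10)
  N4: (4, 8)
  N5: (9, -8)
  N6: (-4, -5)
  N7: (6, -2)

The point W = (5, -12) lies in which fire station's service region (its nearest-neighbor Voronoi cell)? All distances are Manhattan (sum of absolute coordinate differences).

N5

d(W,N0) = |5−9| + |-12−4| = 4 + 16 = 20
d(W,N1) = |5−2| + |-12−(-3)| = 3 + 9 = 12
d(W,N2) = |5−(-10)| + |-12−(-13)| = 15 + 1 = 16
d(W,N3) = |5−14| + |-12−10| = 9 + 22 = 31
d(W,N4) = |5−4| + |-12−8| = 1 + 20 = 21
d(W,N5) = |5−9| + |-12−(-8)| = 4 + 4 = 8
d(W,N6) = |5−(-4)| + |-12−(-5)| = 9 + 7 = 16
d(W,N7) = |5−6| + |-12−(-2)| = 1 + 10 = 11
The smallest is to N5, so W lies in the Voronoi region of N5.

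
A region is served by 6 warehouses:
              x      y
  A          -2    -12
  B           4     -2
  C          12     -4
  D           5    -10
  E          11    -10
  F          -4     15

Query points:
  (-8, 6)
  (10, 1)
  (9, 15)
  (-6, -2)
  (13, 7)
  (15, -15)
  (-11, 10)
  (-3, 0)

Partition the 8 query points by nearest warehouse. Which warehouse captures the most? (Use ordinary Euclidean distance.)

(-8, 6) — d² to each: A:360, B:208, C:500, D:425, E:617, F:97 → nearest is F
(10, 1) — d² to each: A:313, B:45, C:29, D:146, E:122, F:392 → nearest is C
(9, 15) — d² to each: A:850, B:314, C:370, D:641, E:629, F:169 → nearest is F
(-6, -2) — d² to each: A:116, B:100, C:328, D:185, E:353, F:293 → nearest is B
(13, 7) — d² to each: A:586, B:162, C:122, D:353, E:293, F:353 → nearest is C
(15, -15) — d² to each: A:298, B:290, C:130, D:125, E:41, F:1261 → nearest is E
(-11, 10) — d² to each: A:565, B:369, C:725, D:656, E:884, F:74 → nearest is F
(-3, 0) — d² to each: A:145, B:53, C:241, D:164, E:296, F:226 → nearest is B
Tally — B:2, C:2, E:1, F:3. F captures the most (3).

F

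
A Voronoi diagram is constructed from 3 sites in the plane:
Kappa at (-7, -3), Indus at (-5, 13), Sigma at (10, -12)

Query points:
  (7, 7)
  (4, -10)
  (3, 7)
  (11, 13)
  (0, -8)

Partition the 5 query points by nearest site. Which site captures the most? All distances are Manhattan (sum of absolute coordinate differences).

(7, 7) — d to each: Kappa:24, Indus:18, Sigma:22 → nearest is Indus
(4, -10) — d to each: Kappa:18, Indus:32, Sigma:8 → nearest is Sigma
(3, 7) — d to each: Kappa:20, Indus:14, Sigma:26 → nearest is Indus
(11, 13) — d to each: Kappa:34, Indus:16, Sigma:26 → nearest is Indus
(0, -8) — d to each: Kappa:12, Indus:26, Sigma:14 → nearest is Kappa
Tally — Kappa:1, Indus:3, Sigma:1. Indus captures the most (3).

Indus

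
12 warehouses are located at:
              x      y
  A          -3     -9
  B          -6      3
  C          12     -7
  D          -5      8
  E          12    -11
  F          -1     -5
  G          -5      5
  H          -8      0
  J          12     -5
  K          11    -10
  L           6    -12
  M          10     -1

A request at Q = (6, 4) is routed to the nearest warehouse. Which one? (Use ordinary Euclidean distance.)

Squared Euclidean distances:
|QA|² = (6−(-3))² + (4−(-9))² = 81 + 169 = 250
|QB|² = (6−(-6))² + (4−3)² = 144 + 1 = 145
|QC|² = (6−12)² + (4−(-7))² = 36 + 121 = 157
|QD|² = (6−(-5))² + (4−8)² = 121 + 16 = 137
|QE|² = (6−12)² + (4−(-11))² = 36 + 225 = 261
|QF|² = (6−(-1))² + (4−(-5))² = 49 + 81 = 130
|QG|² = (6−(-5))² + (4−5)² = 121 + 1 = 122
|QH|² = (6−(-8))² + (4−0)² = 196 + 16 = 212
|QJ|² = (6−12)² + (4−(-5))² = 36 + 81 = 117
|QK|² = (6−11)² + (4−(-10))² = 25 + 196 = 221
|QL|² = (6−6)² + (4−(-12))² = 0 + 256 = 256
|QM|² = (6−10)² + (4−(-1))² = 16 + 25 = 41
Minimum is at M.

M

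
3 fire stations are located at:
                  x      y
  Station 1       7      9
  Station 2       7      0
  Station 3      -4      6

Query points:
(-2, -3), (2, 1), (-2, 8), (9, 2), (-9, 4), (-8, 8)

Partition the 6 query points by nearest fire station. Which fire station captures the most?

(-2, -3) — d² to each: Station 1:225, Station 2:90, Station 3:85 → nearest is Station 3
(2, 1) — d² to each: Station 1:89, Station 2:26, Station 3:61 → nearest is Station 2
(-2, 8) — d² to each: Station 1:82, Station 2:145, Station 3:8 → nearest is Station 3
(9, 2) — d² to each: Station 1:53, Station 2:8, Station 3:185 → nearest is Station 2
(-9, 4) — d² to each: Station 1:281, Station 2:272, Station 3:29 → nearest is Station 3
(-8, 8) — d² to each: Station 1:226, Station 2:289, Station 3:20 → nearest is Station 3
Tally — Station 2:2, Station 3:4. Station 3 captures the most (4).

Station 3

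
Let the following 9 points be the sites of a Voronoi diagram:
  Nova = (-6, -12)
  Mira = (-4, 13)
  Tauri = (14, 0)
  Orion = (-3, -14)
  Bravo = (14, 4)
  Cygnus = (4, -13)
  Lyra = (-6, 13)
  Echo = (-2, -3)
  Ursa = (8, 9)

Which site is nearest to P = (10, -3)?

Tauri

Compare squared distances (the ordering matches that of the actual distances):
d²(P, Nova) = 256 + 81 = 337
d²(P, Mira) = 196 + 256 = 452
d²(P, Tauri) = 16 + 9 = 25
d²(P, Orion) = 169 + 121 = 290
d²(P, Bravo) = 16 + 49 = 65
d²(P, Cygnus) = 36 + 100 = 136
d²(P, Lyra) = 256 + 256 = 512
d²(P, Echo) = 144 + 0 = 144
d²(P, Ursa) = 4 + 144 = 148
Tauri is nearest.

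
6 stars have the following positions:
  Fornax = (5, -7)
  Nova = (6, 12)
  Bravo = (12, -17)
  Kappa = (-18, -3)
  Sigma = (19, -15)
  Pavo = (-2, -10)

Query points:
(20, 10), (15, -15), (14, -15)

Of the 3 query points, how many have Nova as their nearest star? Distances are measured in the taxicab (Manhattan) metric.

1

(20, 10) — d to each: Fornax:32, Nova:16, Bravo:35, Kappa:51, Sigma:26, Pavo:42 → nearest is Nova
(15, -15) — d to each: Fornax:18, Nova:36, Bravo:5, Kappa:45, Sigma:4, Pavo:22 → nearest is Sigma
(14, -15) — d to each: Fornax:17, Nova:35, Bravo:4, Kappa:44, Sigma:5, Pavo:21 → nearest is Bravo
1 of the 3 points has Nova as nearest.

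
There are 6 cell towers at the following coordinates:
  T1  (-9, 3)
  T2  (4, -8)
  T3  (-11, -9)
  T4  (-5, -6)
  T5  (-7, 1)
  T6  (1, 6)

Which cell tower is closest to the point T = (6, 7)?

T6

Compare squared distances (the ordering matches that of the actual distances):
|TT1|² = (6−(-9))² + (7−3)² = 225 + 16 = 241
|TT2|² = (6−4)² + (7−(-8))² = 4 + 225 = 229
|TT3|² = (6−(-11))² + (7−(-9))² = 289 + 256 = 545
|TT4|² = (6−(-5))² + (7−(-6))² = 121 + 169 = 290
|TT5|² = (6−(-7))² + (7−1)² = 169 + 36 = 205
|TT6|² = (6−1)² + (7−6)² = 25 + 1 = 26
Minimum is at T6.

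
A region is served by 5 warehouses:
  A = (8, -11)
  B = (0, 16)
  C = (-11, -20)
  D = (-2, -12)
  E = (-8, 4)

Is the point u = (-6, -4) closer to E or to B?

Compare squared distances:
|uE|² = (-6−(-8))² + (-4−4)² = 4 + 64 = 68
|uB|² = (-6−0)² + (-4−16)² = 36 + 400 = 436
68 < 436, so E is closer.

E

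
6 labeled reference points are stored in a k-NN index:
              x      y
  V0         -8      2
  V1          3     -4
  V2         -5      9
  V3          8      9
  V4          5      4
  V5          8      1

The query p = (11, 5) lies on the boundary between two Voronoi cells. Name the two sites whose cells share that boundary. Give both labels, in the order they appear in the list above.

V3 and V5

Squared distances from p to each site:
|pV0|² = 361 + 9 = 370
|pV1|² = 64 + 81 = 145
|pV2|² = 256 + 16 = 272
|pV3|² = 9 + 16 = 25
|pV4|² = 36 + 1 = 37
|pV5|² = 9 + 16 = 25
p is equidistant from V3 and V5 (both at squared distance 25), and every other site is strictly farther — so p lies on the V3–V5 Voronoi edge.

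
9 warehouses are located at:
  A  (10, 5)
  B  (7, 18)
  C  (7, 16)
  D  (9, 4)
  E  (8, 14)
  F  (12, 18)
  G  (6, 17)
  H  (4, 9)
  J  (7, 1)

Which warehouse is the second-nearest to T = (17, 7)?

D

Squared Euclidean distances:
|TA|² = (17−10)² + (7−5)² = 49 + 4 = 53
|TB|² = (17−7)² + (7−18)² = 100 + 121 = 221
|TC|² = (17−7)² + (7−16)² = 100 + 81 = 181
|TD|² = (17−9)² + (7−4)² = 64 + 9 = 73
|TE|² = (17−8)² + (7−14)² = 81 + 49 = 130
|TF|² = (17−12)² + (7−18)² = 25 + 121 = 146
|TG|² = (17−6)² + (7−17)² = 121 + 100 = 221
|TH|² = (17−4)² + (7−9)² = 169 + 4 = 173
|TJ|² = (17−7)² + (7−1)² = 100 + 36 = 136
Sorted ascending: A, D, E, … — the second-nearest is D.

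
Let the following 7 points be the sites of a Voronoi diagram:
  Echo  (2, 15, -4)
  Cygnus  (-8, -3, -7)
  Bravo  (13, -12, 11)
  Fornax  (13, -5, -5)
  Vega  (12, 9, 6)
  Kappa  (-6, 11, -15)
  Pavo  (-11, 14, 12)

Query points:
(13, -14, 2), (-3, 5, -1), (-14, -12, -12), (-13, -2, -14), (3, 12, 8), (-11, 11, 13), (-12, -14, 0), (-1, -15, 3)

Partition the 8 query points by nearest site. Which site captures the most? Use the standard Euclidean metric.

Cygnus

(13, -14, 2) — d² to each: Echo:998, Cygnus:643, Bravo:85, Fornax:130, Vega:546, Kappa:1275, Pavo:1460 → nearest is Bravo
(-3, 5, -1) — d² to each: Echo:134, Cygnus:125, Bravo:689, Fornax:372, Vega:290, Kappa:241, Pavo:314 → nearest is Cygnus
(-14, -12, -12) — d² to each: Echo:1049, Cygnus:142, Bravo:1258, Fornax:827, Vega:1441, Kappa:602, Pavo:1261 → nearest is Cygnus
(-13, -2, -14) — d² to each: Echo:614, Cygnus:75, Bravo:1401, Fornax:766, Vega:1146, Kappa:219, Pavo:936 → nearest is Cygnus
(3, 12, 8) — d² to each: Echo:154, Cygnus:571, Bravo:685, Fornax:558, Vega:94, Kappa:611, Pavo:216 → nearest is Vega
(-11, 11, 13) — d² to each: Echo:474, Cygnus:605, Bravo:1109, Fornax:1156, Vega:582, Kappa:809, Pavo:10 → nearest is Pavo
(-12, -14, 0) — d² to each: Echo:1053, Cygnus:186, Bravo:750, Fornax:731, Vega:1141, Kappa:886, Pavo:929 → nearest is Cygnus
(-1, -15, 3) — d² to each: Echo:958, Cygnus:293, Bravo:269, Fornax:360, Vega:754, Kappa:1025, Pavo:1022 → nearest is Bravo
Tally — Cygnus:4, Bravo:2, Vega:1, Pavo:1. Cygnus captures the most (4).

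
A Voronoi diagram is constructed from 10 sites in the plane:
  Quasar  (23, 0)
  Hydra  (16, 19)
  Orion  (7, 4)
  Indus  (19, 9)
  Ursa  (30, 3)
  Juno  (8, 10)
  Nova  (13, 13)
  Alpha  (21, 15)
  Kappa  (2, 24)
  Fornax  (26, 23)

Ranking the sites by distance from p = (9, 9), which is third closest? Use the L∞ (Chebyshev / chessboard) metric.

Orion

d(p, Quasar) = max(14, 9) = 14
d(p, Hydra) = max(7, 10) = 10
d(p, Orion) = max(2, 5) = 5
d(p, Indus) = max(10, 0) = 10
d(p, Ursa) = max(21, 6) = 21
d(p, Juno) = max(1, 1) = 1
d(p, Nova) = max(4, 4) = 4
d(p, Alpha) = max(12, 6) = 12
d(p, Kappa) = max(7, 15) = 15
d(p, Fornax) = max(17, 14) = 17
Sorted ascending: Juno, Nova, Orion, Hydra, … — the third-nearest is Orion.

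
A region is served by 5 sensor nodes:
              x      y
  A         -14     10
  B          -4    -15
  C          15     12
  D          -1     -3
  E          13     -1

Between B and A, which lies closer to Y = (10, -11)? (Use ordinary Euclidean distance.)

B

Compare squared distances:
|YB|² = (10−(-4))² + (-11−(-15))² = 196 + 16 = 212
|YA|² = (10−(-14))² + (-11−10)² = 576 + 441 = 1017
212 < 1017, so B is closer.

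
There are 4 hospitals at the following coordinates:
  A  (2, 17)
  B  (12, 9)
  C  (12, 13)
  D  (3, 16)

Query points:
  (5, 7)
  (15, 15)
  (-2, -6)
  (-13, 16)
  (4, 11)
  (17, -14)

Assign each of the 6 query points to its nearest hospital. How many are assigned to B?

(5, 7) — d² to each: A:109, B:53, C:85, D:85 → nearest is B
(15, 15) — d² to each: A:173, B:45, C:13, D:145 → nearest is C
(-2, -6) — d² to each: A:545, B:421, C:557, D:509 → nearest is B
(-13, 16) — d² to each: A:226, B:674, C:634, D:256 → nearest is A
(4, 11) — d² to each: A:40, B:68, C:68, D:26 → nearest is D
(17, -14) — d² to each: A:1186, B:554, C:754, D:1096 → nearest is B
3 of the 6 points have B as nearest.

3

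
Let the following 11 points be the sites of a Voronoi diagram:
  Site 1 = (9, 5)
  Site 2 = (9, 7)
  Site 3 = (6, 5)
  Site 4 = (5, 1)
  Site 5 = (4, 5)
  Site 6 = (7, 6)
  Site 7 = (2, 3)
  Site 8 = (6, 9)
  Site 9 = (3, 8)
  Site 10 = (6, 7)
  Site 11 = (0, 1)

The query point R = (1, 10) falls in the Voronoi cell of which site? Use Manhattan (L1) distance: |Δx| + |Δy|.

Site 9

d(R, Site 1) = 8 + 5 = 13
d(R, Site 2) = 8 + 3 = 11
d(R, Site 3) = 5 + 5 = 10
d(R, Site 4) = 4 + 9 = 13
d(R, Site 5) = 3 + 5 = 8
d(R, Site 6) = 6 + 4 = 10
d(R, Site 7) = 1 + 7 = 8
d(R, Site 8) = 5 + 1 = 6
d(R, Site 9) = 2 + 2 = 4
d(R, Site 10) = 5 + 3 = 8
d(R, Site 11) = 1 + 9 = 10
Site 9 is nearest.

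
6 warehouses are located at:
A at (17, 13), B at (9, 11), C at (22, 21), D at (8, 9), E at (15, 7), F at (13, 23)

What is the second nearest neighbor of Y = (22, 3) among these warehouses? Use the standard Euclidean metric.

A

Compare squared distances (the ordering matches that of the actual distances):
|YA|² = (22−17)² + (3−13)² = 25 + 100 = 125
|YB|² = (22−9)² + (3−11)² = 169 + 64 = 233
|YC|² = (22−22)² + (3−21)² = 0 + 324 = 324
|YD|² = (22−8)² + (3−9)² = 196 + 36 = 232
|YE|² = (22−15)² + (3−7)² = 49 + 16 = 65
|YF|² = (22−13)² + (3−23)² = 81 + 400 = 481
Sorted ascending: E, A, D, … — the second-nearest is A.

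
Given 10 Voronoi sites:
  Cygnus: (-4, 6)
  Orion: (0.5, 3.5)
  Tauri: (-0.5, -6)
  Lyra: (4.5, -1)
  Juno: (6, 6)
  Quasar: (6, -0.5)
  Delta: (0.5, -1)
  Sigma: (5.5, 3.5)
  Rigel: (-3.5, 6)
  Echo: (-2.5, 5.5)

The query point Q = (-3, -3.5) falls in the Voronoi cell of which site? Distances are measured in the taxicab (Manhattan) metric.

Tauri

d(Q, Cygnus) = 1 + 9.5 = 10.5
d(Q, Orion) = 3.5 + 7 = 10.5
d(Q, Tauri) = 2.5 + 2.5 = 5
d(Q, Lyra) = 7.5 + 2.5 = 10
d(Q, Juno) = 9 + 9.5 = 18.5
d(Q, Quasar) = 9 + 3 = 12
d(Q, Delta) = 3.5 + 2.5 = 6
d(Q, Sigma) = 8.5 + 7 = 15.5
d(Q, Rigel) = 0.5 + 9.5 = 10
d(Q, Echo) = 0.5 + 9 = 9.5
Tauri is nearest.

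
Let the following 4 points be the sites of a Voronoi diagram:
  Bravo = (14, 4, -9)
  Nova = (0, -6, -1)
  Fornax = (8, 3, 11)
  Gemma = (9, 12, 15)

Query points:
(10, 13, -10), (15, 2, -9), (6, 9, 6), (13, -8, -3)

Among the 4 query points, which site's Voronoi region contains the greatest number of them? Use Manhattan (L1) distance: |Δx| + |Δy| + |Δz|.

(10, 13, -10) — d to each: Bravo:14, Nova:38, Fornax:33, Gemma:27 → nearest is Bravo
(15, 2, -9) — d to each: Bravo:3, Nova:31, Fornax:28, Gemma:40 → nearest is Bravo
(6, 9, 6) — d to each: Bravo:28, Nova:28, Fornax:13, Gemma:15 → nearest is Fornax
(13, -8, -3) — d to each: Bravo:19, Nova:17, Fornax:30, Gemma:42 → nearest is Nova
Tally — Bravo:2, Nova:1, Fornax:1. Bravo captures the most (2).

Bravo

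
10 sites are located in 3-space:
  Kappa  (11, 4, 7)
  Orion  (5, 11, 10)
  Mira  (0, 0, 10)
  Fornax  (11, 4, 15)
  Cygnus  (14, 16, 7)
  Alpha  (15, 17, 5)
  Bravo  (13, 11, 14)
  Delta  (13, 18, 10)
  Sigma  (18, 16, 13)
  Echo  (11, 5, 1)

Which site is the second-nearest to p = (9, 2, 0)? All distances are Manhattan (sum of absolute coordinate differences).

Kappa

d(p, Kappa) = |9−11| + |2−4| + |0−7| = 2 + 2 + 7 = 11
d(p, Orion) = |9−5| + |2−11| + |0−10| = 4 + 9 + 10 = 23
d(p, Mira) = |9−0| + |2−0| + |0−10| = 9 + 2 + 10 = 21
d(p, Fornax) = |9−11| + |2−4| + |0−15| = 2 + 2 + 15 = 19
d(p, Cygnus) = |9−14| + |2−16| + |0−7| = 5 + 14 + 7 = 26
d(p, Alpha) = |9−15| + |2−17| + |0−5| = 6 + 15 + 5 = 26
d(p, Bravo) = |9−13| + |2−11| + |0−14| = 4 + 9 + 14 = 27
d(p, Delta) = |9−13| + |2−18| + |0−10| = 4 + 16 + 10 = 30
d(p, Sigma) = |9−18| + |2−16| + |0−13| = 9 + 14 + 13 = 36
d(p, Echo) = |9−11| + |2−5| + |0−1| = 2 + 3 + 1 = 6
Sorted ascending: Echo, Kappa, Fornax, … — the second-nearest is Kappa.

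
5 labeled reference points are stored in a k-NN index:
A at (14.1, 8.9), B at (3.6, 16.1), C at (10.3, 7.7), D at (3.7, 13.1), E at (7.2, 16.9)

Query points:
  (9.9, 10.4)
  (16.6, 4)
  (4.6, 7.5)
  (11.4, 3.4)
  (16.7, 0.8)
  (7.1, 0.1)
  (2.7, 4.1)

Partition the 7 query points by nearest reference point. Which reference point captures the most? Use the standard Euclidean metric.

C

(9.9, 10.4) — d² to each: A:19.89, B:72.18, C:7.45, D:45.73, E:49.54 → nearest is C
(16.6, 4) — d² to each: A:30.26, B:315.41, C:53.38, D:249.22, E:254.77 → nearest is A
(4.6, 7.5) — d² to each: A:92.21, B:74.96, C:32.53, D:32.17, E:95.12 → nearest is D
(11.4, 3.4) — d² to each: A:37.54, B:222.13, C:19.7, D:153.38, E:199.89 → nearest is C
(16.7, 0.8) — d² to each: A:72.37, B:405.7, C:88.57, D:320.29, E:349.46 → nearest is A
(7.1, 0.1) — d² to each: A:126.44, B:268.25, C:68, D:180.56, E:282.25 → nearest is C
(2.7, 4.1) — d² to each: A:153, B:144.81, C:70.72, D:82, E:184.09 → nearest is C
Tally — A:2, C:4, D:1. C captures the most (4).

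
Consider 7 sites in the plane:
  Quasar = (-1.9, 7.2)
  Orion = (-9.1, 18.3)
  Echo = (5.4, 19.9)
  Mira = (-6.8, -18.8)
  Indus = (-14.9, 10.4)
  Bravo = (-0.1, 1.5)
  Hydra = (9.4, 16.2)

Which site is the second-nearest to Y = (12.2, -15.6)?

Bravo

Squared Euclidean distances:
d²(Y, Quasar) = 198.81 + 519.84 = 718.65
d²(Y, Orion) = 453.69 + 1149.21 = 1602.9
d²(Y, Echo) = 46.24 + 1260.25 = 1306.49
d²(Y, Mira) = 361 + 10.24 = 371.24
d²(Y, Indus) = 734.41 + 676 = 1410.41
d²(Y, Bravo) = 151.29 + 292.41 = 443.7
d²(Y, Hydra) = 7.84 + 1011.24 = 1019.08
Sorted ascending: Mira, Bravo, Quasar, … — the second-nearest is Bravo.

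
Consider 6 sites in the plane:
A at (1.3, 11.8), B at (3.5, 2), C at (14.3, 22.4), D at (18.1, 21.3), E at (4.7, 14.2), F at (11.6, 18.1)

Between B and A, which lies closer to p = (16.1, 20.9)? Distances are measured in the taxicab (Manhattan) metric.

A

d(p,B) = |16.1−3.5| + |20.9−2| = 12.6 + 18.9 = 31.5
d(p,A) = |16.1−1.3| + |20.9−11.8| = 14.8 + 9.1 = 23.9
31.5 > 23.9, so A is closer.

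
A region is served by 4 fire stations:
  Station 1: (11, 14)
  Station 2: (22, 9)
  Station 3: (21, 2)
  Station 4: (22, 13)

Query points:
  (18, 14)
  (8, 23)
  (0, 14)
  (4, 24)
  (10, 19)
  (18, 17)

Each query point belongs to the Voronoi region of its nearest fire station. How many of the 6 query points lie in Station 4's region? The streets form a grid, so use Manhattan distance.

(18, 14) — d to each: Station 1:7, Station 2:9, Station 3:15, Station 4:5 → nearest is Station 4
(8, 23) — d to each: Station 1:12, Station 2:28, Station 3:34, Station 4:24 → nearest is Station 1
(0, 14) — d to each: Station 1:11, Station 2:27, Station 3:33, Station 4:23 → nearest is Station 1
(4, 24) — d to each: Station 1:17, Station 2:33, Station 3:39, Station 4:29 → nearest is Station 1
(10, 19) — d to each: Station 1:6, Station 2:22, Station 3:28, Station 4:18 → nearest is Station 1
(18, 17) — d to each: Station 1:10, Station 2:12, Station 3:18, Station 4:8 → nearest is Station 4
2 of the 6 points have Station 4 as nearest.

2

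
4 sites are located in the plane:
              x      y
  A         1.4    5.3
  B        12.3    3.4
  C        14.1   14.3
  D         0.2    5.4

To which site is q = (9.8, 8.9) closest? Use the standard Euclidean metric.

B

Since √ is increasing, it suffices to compare squared distances:
|qA|² = (9.8−1.4)² + (8.9−5.3)² = 70.56 + 12.96 = 83.52
|qB|² = (9.8−12.3)² + (8.9−3.4)² = 6.25 + 30.25 = 36.5
|qC|² = (9.8−14.1)² + (8.9−14.3)² = 18.49 + 29.16 = 47.65
|qD|² = (9.8−0.2)² + (8.9−5.4)² = 92.16 + 12.25 = 104.41
B is nearest.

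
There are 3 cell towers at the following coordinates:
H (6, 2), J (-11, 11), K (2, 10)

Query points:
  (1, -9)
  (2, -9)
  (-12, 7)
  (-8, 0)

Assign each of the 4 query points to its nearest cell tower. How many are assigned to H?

2

(1, -9) — d² to each: H:146, J:544, K:362 → nearest is H
(2, -9) — d² to each: H:137, J:569, K:361 → nearest is H
(-12, 7) — d² to each: H:349, J:17, K:205 → nearest is J
(-8, 0) — d² to each: H:200, J:130, K:200 → nearest is J
2 of the 4 points have H as nearest.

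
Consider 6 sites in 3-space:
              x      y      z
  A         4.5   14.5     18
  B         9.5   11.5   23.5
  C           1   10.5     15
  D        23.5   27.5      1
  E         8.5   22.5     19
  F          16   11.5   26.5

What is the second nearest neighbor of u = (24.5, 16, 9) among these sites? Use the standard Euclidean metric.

E

Compare squared distances (the ordering matches that of the actual distances):
|uA|² = (24.5−4.5)² + (16−14.5)² + (9−18)² = 400 + 2.25 + 81 = 483.25
|uB|² = (24.5−9.5)² + (16−11.5)² + (9−23.5)² = 225 + 20.25 + 210.25 = 455.5
|uC|² = (24.5−1)² + (16−10.5)² + (9−15)² = 552.25 + 30.25 + 36 = 618.5
|uD|² = (24.5−23.5)² + (16−27.5)² + (9−1)² = 1 + 132.25 + 64 = 197.25
|uE|² = (24.5−8.5)² + (16−22.5)² + (9−19)² = 256 + 42.25 + 100 = 398.25
|uF|² = (24.5−16)² + (16−11.5)² + (9−26.5)² = 72.25 + 20.25 + 306.25 = 398.75
Sorted ascending: D, E, F, … — the second-nearest is E.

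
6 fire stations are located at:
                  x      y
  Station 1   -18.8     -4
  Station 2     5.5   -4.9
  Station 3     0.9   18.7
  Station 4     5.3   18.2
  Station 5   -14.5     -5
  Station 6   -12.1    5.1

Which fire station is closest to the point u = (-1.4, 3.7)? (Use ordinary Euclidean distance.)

Station 6

Squared Euclidean distances:
d²(u, Station 1) = (-1.4−(-18.8))² + (3.7−(-4))² = 302.76 + 59.29 = 362.05
d²(u, Station 2) = (-1.4−5.5)² + (3.7−(-4.9))² = 47.61 + 73.96 = 121.57
d²(u, Station 3) = (-1.4−0.9)² + (3.7−18.7)² = 5.29 + 225 = 230.29
d²(u, Station 4) = (-1.4−5.3)² + (3.7−18.2)² = 44.89 + 210.25 = 255.14
d²(u, Station 5) = (-1.4−(-14.5))² + (3.7−(-5))² = 171.61 + 75.69 = 247.3
d²(u, Station 6) = (-1.4−(-12.1))² + (3.7−5.1)² = 114.49 + 1.96 = 116.45
Minimum is at Station 6.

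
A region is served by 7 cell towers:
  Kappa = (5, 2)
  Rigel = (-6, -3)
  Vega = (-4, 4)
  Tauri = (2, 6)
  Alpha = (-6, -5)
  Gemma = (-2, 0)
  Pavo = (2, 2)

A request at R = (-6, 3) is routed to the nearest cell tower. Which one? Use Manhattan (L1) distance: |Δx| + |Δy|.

Vega

d(R, Kappa) = 11 + 1 = 12
d(R, Rigel) = 0 + 6 = 6
d(R, Vega) = 2 + 1 = 3
d(R, Tauri) = 8 + 3 = 11
d(R, Alpha) = 0 + 8 = 8
d(R, Gemma) = 4 + 3 = 7
d(R, Pavo) = 8 + 1 = 9
The smallest is to Vega, so R lies in the Voronoi region of Vega.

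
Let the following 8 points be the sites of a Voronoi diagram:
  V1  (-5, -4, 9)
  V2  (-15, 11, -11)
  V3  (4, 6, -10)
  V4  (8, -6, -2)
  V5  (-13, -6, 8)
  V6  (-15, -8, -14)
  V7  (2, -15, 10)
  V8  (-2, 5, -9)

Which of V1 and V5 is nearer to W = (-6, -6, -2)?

Compare squared distances:
|WV1|² = (-6−(-5))² + (-6−(-4))² + (-2−9)² = 1 + 4 + 121 = 126
|WV5|² = (-6−(-13))² + (-6−(-6))² + (-2−8)² = 49 + 0 + 100 = 149
126 < 149, so V1 is closer.

V1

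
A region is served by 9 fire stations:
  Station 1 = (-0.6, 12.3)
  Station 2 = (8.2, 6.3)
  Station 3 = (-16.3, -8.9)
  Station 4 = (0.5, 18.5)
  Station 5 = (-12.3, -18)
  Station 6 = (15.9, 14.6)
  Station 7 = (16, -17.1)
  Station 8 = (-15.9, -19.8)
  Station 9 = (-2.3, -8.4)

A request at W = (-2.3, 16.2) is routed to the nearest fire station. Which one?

Compare squared distances (the ordering matches that of the actual distances):
d²(W, Station 1) = (-2.3−(-0.6))² + (16.2−12.3)² = 2.89 + 15.21 = 18.1
d²(W, Station 2) = (-2.3−8.2)² + (16.2−6.3)² = 110.25 + 98.01 = 208.26
d²(W, Station 3) = (-2.3−(-16.3))² + (16.2−(-8.9))² = 196 + 630.01 = 826.01
d²(W, Station 4) = (-2.3−0.5)² + (16.2−18.5)² = 7.84 + 5.29 = 13.13
d²(W, Station 5) = (-2.3−(-12.3))² + (16.2−(-18))² = 100 + 1169.64 = 1269.64
d²(W, Station 6) = (-2.3−15.9)² + (16.2−14.6)² = 331.24 + 2.56 = 333.8
d²(W, Station 7) = (-2.3−16)² + (16.2−(-17.1))² = 334.89 + 1108.89 = 1443.78
d²(W, Station 8) = (-2.3−(-15.9))² + (16.2−(-19.8))² = 184.96 + 1296 = 1480.96
d²(W, Station 9) = (-2.3−(-2.3))² + (16.2−(-8.4))² = 0 + 605.16 = 605.16
Minimum is at Station 4.

Station 4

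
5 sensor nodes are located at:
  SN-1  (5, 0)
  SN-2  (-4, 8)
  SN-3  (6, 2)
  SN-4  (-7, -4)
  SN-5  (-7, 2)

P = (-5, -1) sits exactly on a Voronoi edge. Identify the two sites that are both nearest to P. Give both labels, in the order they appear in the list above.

Squared distances from P to each site:
d²(P, SN-1) = (-5−5)² + (-1−0)² = 100 + 1 = 101
d²(P, SN-2) = (-5−(-4))² + (-1−8)² = 1 + 81 = 82
d²(P, SN-3) = (-5−6)² + (-1−2)² = 121 + 9 = 130
d²(P, SN-4) = (-5−(-7))² + (-1−(-4))² = 4 + 9 = 13
d²(P, SN-5) = (-5−(-7))² + (-1−2)² = 4 + 9 = 13
P is equidistant from SN-4 and SN-5 (both at squared distance 13), and every other site is strictly farther — so P lies on the SN-4–SN-5 Voronoi edge.

SN-4 and SN-5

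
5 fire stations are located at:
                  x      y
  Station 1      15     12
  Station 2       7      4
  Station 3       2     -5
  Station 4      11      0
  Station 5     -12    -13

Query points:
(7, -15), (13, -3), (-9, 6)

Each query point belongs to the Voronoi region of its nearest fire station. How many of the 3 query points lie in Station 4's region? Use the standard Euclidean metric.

(7, -15) — d² to each: Station 1:793, Station 2:361, Station 3:125, Station 4:241, Station 5:365 → nearest is Station 3
(13, -3) — d² to each: Station 1:229, Station 2:85, Station 3:125, Station 4:13, Station 5:725 → nearest is Station 4
(-9, 6) — d² to each: Station 1:612, Station 2:260, Station 3:242, Station 4:436, Station 5:370 → nearest is Station 3
1 of the 3 points has Station 4 as nearest.

1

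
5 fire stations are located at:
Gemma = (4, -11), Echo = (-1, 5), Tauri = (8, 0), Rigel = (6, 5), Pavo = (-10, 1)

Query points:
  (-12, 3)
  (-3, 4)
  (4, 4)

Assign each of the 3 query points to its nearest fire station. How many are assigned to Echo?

1

(-12, 3) — d² to each: Gemma:452, Echo:125, Tauri:409, Rigel:328, Pavo:8 → nearest is Pavo
(-3, 4) — d² to each: Gemma:274, Echo:5, Tauri:137, Rigel:82, Pavo:58 → nearest is Echo
(4, 4) — d² to each: Gemma:225, Echo:26, Tauri:32, Rigel:5, Pavo:205 → nearest is Rigel
1 of the 3 points has Echo as nearest.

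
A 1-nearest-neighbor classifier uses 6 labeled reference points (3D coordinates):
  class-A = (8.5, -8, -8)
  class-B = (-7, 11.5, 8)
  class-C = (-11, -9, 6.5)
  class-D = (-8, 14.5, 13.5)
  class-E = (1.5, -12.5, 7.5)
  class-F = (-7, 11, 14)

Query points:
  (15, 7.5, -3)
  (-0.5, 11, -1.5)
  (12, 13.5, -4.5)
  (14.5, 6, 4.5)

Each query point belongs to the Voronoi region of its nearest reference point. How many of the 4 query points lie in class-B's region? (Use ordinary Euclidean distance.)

(15, 7.5, -3) — d² to each: class-A:307.5, class-B:621, class-C:1038.5, class-D:850.25, class-E:692.5, class-F:785.25 → nearest is class-A
(-0.5, 11, -1.5) — d² to each: class-A:484.25, class-B:132.75, class-C:574.25, class-D:293.5, class-E:637.25, class-F:282.5 → nearest is class-B
(12, 13.5, -4.5) — d² to each: class-A:486.75, class-B:521.25, class-C:1156.25, class-D:725, class-E:930.25, class-F:709.5 → nearest is class-A
(14.5, 6, 4.5) — d² to each: class-A:388.25, class-B:504.75, class-C:879.25, class-D:659.5, class-E:520.25, class-F:577.5 → nearest is class-A
1 of the 4 points has class-B as nearest.

1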